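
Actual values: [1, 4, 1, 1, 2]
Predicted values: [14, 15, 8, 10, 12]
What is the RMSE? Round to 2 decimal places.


MSE = 104.0000. RMSE = sqrt(104.0000) = 10.20.

10.20


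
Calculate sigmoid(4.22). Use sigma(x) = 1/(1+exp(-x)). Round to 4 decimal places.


sigma(4.22) = 1/(1+e^(-4.22)) = 1/(1+0.014699) = 1/1.014699 = 0.9855.

0.9855


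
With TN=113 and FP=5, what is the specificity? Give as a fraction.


Specificity = TN / (TN + FP) = 113 / 118 = 113/118.

113/118


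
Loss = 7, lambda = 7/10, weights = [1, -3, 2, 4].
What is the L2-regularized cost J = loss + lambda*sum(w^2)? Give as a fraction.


L2 sq norm = sum(w^2) = 30. J = 7 + 7/10 * 30 = 28.

28


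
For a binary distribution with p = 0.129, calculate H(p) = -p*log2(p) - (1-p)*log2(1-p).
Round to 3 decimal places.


H = -0.129*log2(0.129) - 0.871*log2(0.871) = 0.555.

0.555


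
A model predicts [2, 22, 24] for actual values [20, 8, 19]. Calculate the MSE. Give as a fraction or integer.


MSE = (1/3) * ((20-2)^2=324 + (8-22)^2=196 + (19-24)^2=25). Sum = 545. MSE = 545/3.

545/3


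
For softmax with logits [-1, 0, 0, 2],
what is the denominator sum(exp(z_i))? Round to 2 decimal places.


Denom = e^-1=0.3679 + e^0=1.0000 + e^0=1.0000 + e^2=7.3891. Sum = 9.7570, which rounds to 9.76.

9.76


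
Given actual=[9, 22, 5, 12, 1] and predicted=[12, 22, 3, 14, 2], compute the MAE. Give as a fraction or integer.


MAE = (1/5) * (|9-12|=3 + |22-22|=0 + |5-3|=2 + |12-14|=2 + |1-2|=1). Sum = 8. MAE = 8/5.

8/5


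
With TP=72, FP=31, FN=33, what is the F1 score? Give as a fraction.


Precision = 72/103 = 72/103. Recall = 72/105 = 24/35. F1 = 2*P*R/(P+R) = 9/13.

9/13


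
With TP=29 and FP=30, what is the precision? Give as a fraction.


Precision = TP / (TP + FP) = 29 / 59 = 29/59.

29/59


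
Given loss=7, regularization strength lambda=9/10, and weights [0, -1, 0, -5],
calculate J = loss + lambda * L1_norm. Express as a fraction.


L1 norm = sum(|w|) = 6. J = 7 + 9/10 * 6 = 62/5.

62/5


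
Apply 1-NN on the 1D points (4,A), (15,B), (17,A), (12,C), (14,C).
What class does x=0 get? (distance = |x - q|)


Distances: |4-0|=4, |15-0|=15, |17-0|=17, |12-0|=12, |14-0|=14. 1 nearest: (4,A). Counts: {'A': 1}. Majority class: A.

A


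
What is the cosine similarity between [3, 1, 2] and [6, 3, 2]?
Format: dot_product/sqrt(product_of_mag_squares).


dot = 25. |a|^2 = 14, |b|^2 = 49. cos = 25/sqrt(686).

25/sqrt(686)


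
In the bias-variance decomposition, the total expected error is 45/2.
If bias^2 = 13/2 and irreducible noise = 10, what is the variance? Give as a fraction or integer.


Total error = bias^2 + variance + irreducible noise. So variance = 45/2 - 13/2 - 10 = 6.

6


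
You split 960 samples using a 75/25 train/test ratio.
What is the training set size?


Test set = 960 * 25% = 240. Training set = 960 - 240 = 720.

720


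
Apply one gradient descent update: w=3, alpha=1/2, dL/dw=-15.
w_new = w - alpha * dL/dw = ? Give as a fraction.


w_new = 3 - 1/2 * -15 = 3 - -15/2 = 21/2.

21/2


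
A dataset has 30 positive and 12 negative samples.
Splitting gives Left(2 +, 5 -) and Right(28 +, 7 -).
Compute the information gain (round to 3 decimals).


H(parent) = 0.8631. H(left) = 0.8631, H(right) = 0.7219. Weighted = (7/42)*0.8631 + (35/42)*0.7219 = 0.7454. IG = 0.8631 - 0.7454 = 0.1177, which rounds to 0.118.

0.118


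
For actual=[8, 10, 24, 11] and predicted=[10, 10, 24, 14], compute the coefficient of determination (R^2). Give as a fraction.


Mean(y) = 53/4. SS_res = 13. SS_tot = 635/4. R^2 = 1 - 13/(635/4) = 583/635.

583/635


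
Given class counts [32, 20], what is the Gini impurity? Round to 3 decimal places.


Total = 52. Proportions: 32/52, 20/52. sum(p_i^2) = 0.5266. Gini = 1 - 0.5266 = 0.4734, which rounds to 0.473.

0.473


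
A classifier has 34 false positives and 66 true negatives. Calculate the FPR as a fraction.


FPR = FP / (FP + TN) = 34 / 100 = 17/50.

17/50


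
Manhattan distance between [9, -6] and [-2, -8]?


d = sum of absolute differences: |9--2|=11 + |-6--8|=2 = 13.

13


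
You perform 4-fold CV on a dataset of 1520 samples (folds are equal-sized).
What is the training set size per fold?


Each validation fold has 1520/4 = 380 samples. Training set = 1520 - 380 = 1140.

1140


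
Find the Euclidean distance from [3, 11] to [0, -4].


d = sqrt(sum of squared differences). (3-0)^2=9, (11--4)^2=225. Sum = 234.

sqrt(234)


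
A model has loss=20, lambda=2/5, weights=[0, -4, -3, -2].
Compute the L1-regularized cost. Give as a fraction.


L1 norm = sum(|w|) = 9. J = 20 + 2/5 * 9 = 118/5.

118/5


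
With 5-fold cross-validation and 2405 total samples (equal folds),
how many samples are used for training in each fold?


Each validation fold has 2405/5 = 481 samples. Training set = 2405 - 481 = 1924.

1924


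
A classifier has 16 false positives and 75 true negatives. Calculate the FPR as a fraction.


FPR = FP / (FP + TN) = 16 / 91 = 16/91.

16/91


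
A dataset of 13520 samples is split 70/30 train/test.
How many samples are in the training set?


Test set = 13520 * 30% = 4056. Training set = 13520 - 4056 = 9464.

9464


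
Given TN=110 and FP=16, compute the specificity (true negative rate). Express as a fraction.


Specificity = TN / (TN + FP) = 110 / 126 = 55/63.

55/63


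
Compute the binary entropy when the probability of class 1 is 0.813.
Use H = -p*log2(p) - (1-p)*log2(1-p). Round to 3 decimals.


H = -0.813*log2(0.813) - 0.187*log2(0.187) = 0.695.

0.695


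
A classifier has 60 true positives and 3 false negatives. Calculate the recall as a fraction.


Recall = TP / (TP + FN) = 60 / 63 = 20/21.

20/21


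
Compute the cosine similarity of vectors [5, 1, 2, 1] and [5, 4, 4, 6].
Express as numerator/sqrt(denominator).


dot = 43. |a|^2 = 31, |b|^2 = 93. cos = 43/sqrt(2883).

43/sqrt(2883)


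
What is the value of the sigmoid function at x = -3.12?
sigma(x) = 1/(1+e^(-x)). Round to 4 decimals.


sigma(-3.12) = 1/(1+e^(3.12)) = 1/(1+22.646380) = 1/23.646380 = 0.0423.

0.0423


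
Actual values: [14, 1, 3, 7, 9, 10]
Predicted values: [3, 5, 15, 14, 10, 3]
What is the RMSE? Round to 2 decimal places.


MSE = 63.3333. RMSE = sqrt(63.3333) = 7.96.

7.96


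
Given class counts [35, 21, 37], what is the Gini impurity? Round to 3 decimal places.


Total = 93. Proportions: 35/93, 21/93, 37/93. sum(p_i^2) = 0.3509. Gini = 1 - 0.3509 = 0.6491, which rounds to 0.649.

0.649


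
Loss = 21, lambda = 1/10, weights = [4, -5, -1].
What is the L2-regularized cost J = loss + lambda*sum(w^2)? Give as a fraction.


L2 sq norm = sum(w^2) = 42. J = 21 + 1/10 * 42 = 126/5.

126/5


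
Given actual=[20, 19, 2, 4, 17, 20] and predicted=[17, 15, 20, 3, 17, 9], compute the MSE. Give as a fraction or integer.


MSE = (1/6) * ((20-17)^2=9 + (19-15)^2=16 + (2-20)^2=324 + (4-3)^2=1 + (17-17)^2=0 + (20-9)^2=121). Sum = 471. MSE = 157/2.

157/2


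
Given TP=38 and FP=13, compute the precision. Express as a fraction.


Precision = TP / (TP + FP) = 38 / 51 = 38/51.

38/51


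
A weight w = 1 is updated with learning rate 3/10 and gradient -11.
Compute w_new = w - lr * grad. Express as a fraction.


w_new = 1 - 3/10 * -11 = 1 - -33/10 = 43/10.

43/10


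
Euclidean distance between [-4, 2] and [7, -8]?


d = sqrt(sum of squared differences). (-4-7)^2=121, (2--8)^2=100. Sum = 221.

sqrt(221)


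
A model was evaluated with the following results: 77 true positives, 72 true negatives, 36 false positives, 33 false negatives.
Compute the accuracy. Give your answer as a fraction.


Accuracy = (TP + TN) / (TP + TN + FP + FN) = (77 + 72) / 218 = 149/218.

149/218


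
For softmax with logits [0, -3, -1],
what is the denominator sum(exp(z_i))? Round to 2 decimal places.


Denom = e^0=1.0000 + e^-3=0.0498 + e^-1=0.3679. Sum = 1.4177, which rounds to 1.42.

1.42


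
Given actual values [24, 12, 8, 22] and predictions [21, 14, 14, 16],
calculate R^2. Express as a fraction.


Mean(y) = 33/2. SS_res = 85. SS_tot = 179. R^2 = 1 - 85/(179) = 94/179.

94/179


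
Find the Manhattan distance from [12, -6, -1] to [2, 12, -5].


d = sum of absolute differences: |12-2|=10 + |-6-12|=18 + |-1--5|=4 = 32.

32


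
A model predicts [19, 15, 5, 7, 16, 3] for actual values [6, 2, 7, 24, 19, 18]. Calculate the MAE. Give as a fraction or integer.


MAE = (1/6) * (|6-19|=13 + |2-15|=13 + |7-5|=2 + |24-7|=17 + |19-16|=3 + |18-3|=15). Sum = 63. MAE = 21/2.

21/2


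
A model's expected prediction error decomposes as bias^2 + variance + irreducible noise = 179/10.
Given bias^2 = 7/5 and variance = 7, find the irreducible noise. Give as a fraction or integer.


Total error = bias^2 + variance + irreducible noise. So irreducible noise = 179/10 - 7/5 - 7 = 19/2.

19/2


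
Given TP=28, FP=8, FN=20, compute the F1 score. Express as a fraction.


Precision = 28/36 = 7/9. Recall = 28/48 = 7/12. F1 = 2*P*R/(P+R) = 2/3.

2/3


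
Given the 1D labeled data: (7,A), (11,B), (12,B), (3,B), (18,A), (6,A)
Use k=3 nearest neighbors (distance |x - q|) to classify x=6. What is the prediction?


Distances: |7-6|=1, |11-6|=5, |12-6|=6, |3-6|=3, |18-6|=12, |6-6|=0. 3 nearest: (6,A), (7,A), (3,B). Counts: {'A': 2, 'B': 1}. Majority class: A.

A


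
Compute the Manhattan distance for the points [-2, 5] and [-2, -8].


d = sum of absolute differences: |-2--2|=0 + |5--8|=13 = 13.

13


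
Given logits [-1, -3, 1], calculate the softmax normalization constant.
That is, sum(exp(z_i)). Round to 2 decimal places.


Denom = e^-1=0.3679 + e^-3=0.0498 + e^1=2.7183. Sum = 3.1360, which rounds to 3.14.

3.14


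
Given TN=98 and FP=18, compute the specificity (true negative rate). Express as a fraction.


Specificity = TN / (TN + FP) = 98 / 116 = 49/58.

49/58


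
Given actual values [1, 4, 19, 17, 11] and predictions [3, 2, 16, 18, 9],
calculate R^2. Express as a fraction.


Mean(y) = 52/5. SS_res = 22. SS_tot = 1236/5. R^2 = 1 - 22/(1236/5) = 563/618.

563/618


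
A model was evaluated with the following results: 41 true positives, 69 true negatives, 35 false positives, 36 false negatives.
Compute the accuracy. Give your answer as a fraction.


Accuracy = (TP + TN) / (TP + TN + FP + FN) = (41 + 69) / 181 = 110/181.

110/181


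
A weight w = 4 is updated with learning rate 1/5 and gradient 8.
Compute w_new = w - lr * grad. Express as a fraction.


w_new = 4 - 1/5 * 8 = 4 - 8/5 = 12/5.

12/5


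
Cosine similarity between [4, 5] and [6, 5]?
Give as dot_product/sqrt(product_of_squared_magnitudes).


dot = 49. |a|^2 = 41, |b|^2 = 61. cos = 49/sqrt(2501).

49/sqrt(2501)


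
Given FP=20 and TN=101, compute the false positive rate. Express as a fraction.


FPR = FP / (FP + TN) = 20 / 121 = 20/121.

20/121


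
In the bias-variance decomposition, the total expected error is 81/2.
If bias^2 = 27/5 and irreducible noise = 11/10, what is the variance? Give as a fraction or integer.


Total error = bias^2 + variance + irreducible noise. So variance = 81/2 - 27/5 - 11/10 = 34.

34


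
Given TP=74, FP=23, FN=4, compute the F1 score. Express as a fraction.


Precision = 74/97 = 74/97. Recall = 74/78 = 37/39. F1 = 2*P*R/(P+R) = 148/175.

148/175


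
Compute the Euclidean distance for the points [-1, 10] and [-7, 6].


d = sqrt(sum of squared differences). (-1--7)^2=36, (10-6)^2=16. Sum = 52.

sqrt(52)


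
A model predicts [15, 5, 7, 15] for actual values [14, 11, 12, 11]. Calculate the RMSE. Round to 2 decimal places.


MSE = 19.5000. RMSE = sqrt(19.5000) = 4.42.

4.42


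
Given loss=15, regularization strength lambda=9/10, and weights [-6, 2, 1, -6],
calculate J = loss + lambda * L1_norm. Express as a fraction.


L1 norm = sum(|w|) = 15. J = 15 + 9/10 * 15 = 57/2.

57/2


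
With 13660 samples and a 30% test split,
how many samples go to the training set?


Test set = 13660 * 30% = 4098. Training set = 13660 - 4098 = 9562.

9562


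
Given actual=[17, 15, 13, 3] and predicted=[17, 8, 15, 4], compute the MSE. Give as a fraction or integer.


MSE = (1/4) * ((17-17)^2=0 + (15-8)^2=49 + (13-15)^2=4 + (3-4)^2=1). Sum = 54. MSE = 27/2.

27/2


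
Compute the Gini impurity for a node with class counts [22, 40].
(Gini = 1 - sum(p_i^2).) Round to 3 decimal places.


Total = 62. Proportions: 22/62, 40/62. sum(p_i^2) = 0.5421. Gini = 1 - 0.5421 = 0.4579, which rounds to 0.458.

0.458


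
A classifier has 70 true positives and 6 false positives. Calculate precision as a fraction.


Precision = TP / (TP + FP) = 70 / 76 = 35/38.

35/38


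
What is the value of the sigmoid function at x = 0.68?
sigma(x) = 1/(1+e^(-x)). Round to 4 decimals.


sigma(0.68) = 1/(1+e^(-0.68)) = 1/(1+0.506617) = 1/1.506617 = 0.6637.

0.6637


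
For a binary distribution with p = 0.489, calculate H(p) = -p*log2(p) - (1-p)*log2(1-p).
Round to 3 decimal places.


H = -0.489*log2(0.489) - 0.511*log2(0.511) = 1.000.

1.000


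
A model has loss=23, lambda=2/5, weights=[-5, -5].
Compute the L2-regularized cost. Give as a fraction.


L2 sq norm = sum(w^2) = 50. J = 23 + 2/5 * 50 = 43.

43


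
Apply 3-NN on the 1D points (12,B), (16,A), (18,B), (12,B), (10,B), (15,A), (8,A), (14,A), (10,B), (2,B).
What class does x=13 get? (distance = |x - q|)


Distances: |12-13|=1, |16-13|=3, |18-13|=5, |12-13|=1, |10-13|=3, |15-13|=2, |8-13|=5, |14-13|=1, |10-13|=3, |2-13|=11. 3 nearest: (14,A), (12,B), (12,B). Counts: {'A': 1, 'B': 2}. Majority class: B.

B


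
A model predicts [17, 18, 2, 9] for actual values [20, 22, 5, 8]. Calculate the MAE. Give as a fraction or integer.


MAE = (1/4) * (|20-17|=3 + |22-18|=4 + |5-2|=3 + |8-9|=1). Sum = 11. MAE = 11/4.

11/4


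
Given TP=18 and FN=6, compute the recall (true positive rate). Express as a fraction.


Recall = TP / (TP + FN) = 18 / 24 = 3/4.

3/4


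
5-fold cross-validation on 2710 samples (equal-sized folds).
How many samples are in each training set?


Each validation fold has 2710/5 = 542 samples. Training set = 2710 - 542 = 2168.

2168


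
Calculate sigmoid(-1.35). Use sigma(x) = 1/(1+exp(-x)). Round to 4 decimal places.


sigma(-1.35) = 1/(1+e^(1.35)) = 1/(1+3.857426) = 1/4.857426 = 0.2059.

0.2059


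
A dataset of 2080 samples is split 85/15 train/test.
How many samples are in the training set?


Test set = 2080 * 15% = 312. Training set = 2080 - 312 = 1768.

1768


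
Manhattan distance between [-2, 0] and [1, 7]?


d = sum of absolute differences: |-2-1|=3 + |0-7|=7 = 10.

10


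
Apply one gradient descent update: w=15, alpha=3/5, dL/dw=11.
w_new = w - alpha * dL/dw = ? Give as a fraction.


w_new = 15 - 3/5 * 11 = 15 - 33/5 = 42/5.

42/5


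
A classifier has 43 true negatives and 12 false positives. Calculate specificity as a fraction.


Specificity = TN / (TN + FP) = 43 / 55 = 43/55.

43/55


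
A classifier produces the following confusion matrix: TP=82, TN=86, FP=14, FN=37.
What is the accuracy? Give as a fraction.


Accuracy = (TP + TN) / (TP + TN + FP + FN) = (82 + 86) / 219 = 56/73.

56/73


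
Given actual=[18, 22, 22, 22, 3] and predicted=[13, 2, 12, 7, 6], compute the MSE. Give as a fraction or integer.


MSE = (1/5) * ((18-13)^2=25 + (22-2)^2=400 + (22-12)^2=100 + (22-7)^2=225 + (3-6)^2=9). Sum = 759. MSE = 759/5.

759/5


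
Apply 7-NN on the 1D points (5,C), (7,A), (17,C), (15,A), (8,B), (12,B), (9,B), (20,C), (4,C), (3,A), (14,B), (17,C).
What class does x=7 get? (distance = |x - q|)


Distances: |5-7|=2, |7-7|=0, |17-7|=10, |15-7|=8, |8-7|=1, |12-7|=5, |9-7|=2, |20-7|=13, |4-7|=3, |3-7|=4, |14-7|=7, |17-7|=10. 7 nearest: (7,A), (8,B), (9,B), (5,C), (4,C), (3,A), (12,B). Counts: {'A': 2, 'B': 3, 'C': 2}. Majority class: B.

B


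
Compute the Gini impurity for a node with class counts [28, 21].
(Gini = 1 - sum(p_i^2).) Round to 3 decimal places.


Total = 49. Proportions: 28/49, 21/49. sum(p_i^2) = 0.5102. Gini = 1 - 0.5102 = 0.4898, which rounds to 0.490.

0.490


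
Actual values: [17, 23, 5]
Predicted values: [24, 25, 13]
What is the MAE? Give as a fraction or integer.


MAE = (1/3) * (|17-24|=7 + |23-25|=2 + |5-13|=8). Sum = 17. MAE = 17/3.

17/3


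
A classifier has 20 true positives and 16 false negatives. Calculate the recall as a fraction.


Recall = TP / (TP + FN) = 20 / 36 = 5/9.

5/9


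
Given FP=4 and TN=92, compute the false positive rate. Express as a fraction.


FPR = FP / (FP + TN) = 4 / 96 = 1/24.

1/24


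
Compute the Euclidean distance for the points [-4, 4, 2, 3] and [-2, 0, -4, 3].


d = sqrt(sum of squared differences). (-4--2)^2=4, (4-0)^2=16, (2--4)^2=36, (3-3)^2=0. Sum = 56.

sqrt(56)


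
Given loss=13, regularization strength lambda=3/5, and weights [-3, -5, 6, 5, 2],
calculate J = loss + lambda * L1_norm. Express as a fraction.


L1 norm = sum(|w|) = 21. J = 13 + 3/5 * 21 = 128/5.

128/5


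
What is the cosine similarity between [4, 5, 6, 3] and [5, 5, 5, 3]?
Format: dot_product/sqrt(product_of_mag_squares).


dot = 84. |a|^2 = 86, |b|^2 = 84. cos = 84/sqrt(7224).

84/sqrt(7224)


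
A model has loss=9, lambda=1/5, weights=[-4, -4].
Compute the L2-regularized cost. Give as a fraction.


L2 sq norm = sum(w^2) = 32. J = 9 + 1/5 * 32 = 77/5.

77/5


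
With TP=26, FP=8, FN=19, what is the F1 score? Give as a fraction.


Precision = 26/34 = 13/17. Recall = 26/45 = 26/45. F1 = 2*P*R/(P+R) = 52/79.

52/79


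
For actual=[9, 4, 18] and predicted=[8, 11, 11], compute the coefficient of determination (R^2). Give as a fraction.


Mean(y) = 31/3. SS_res = 99. SS_tot = 302/3. R^2 = 1 - 99/(302/3) = 5/302.

5/302


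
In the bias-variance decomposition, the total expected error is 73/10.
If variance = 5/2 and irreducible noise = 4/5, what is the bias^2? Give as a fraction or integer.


Total error = bias^2 + variance + irreducible noise. So bias^2 = 73/10 - 5/2 - 4/5 = 4.

4


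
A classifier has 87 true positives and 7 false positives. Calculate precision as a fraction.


Precision = TP / (TP + FP) = 87 / 94 = 87/94.

87/94


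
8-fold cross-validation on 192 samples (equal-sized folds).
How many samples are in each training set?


Each validation fold has 192/8 = 24 samples. Training set = 192 - 24 = 168.

168


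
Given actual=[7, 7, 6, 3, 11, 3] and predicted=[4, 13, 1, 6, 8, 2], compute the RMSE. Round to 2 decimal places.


MSE = 14.8333. RMSE = sqrt(14.8333) = 3.85.

3.85


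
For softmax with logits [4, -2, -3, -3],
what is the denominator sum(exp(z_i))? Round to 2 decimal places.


Denom = e^4=54.5982 + e^-2=0.1353 + e^-3=0.0498 + e^-3=0.0498. Sum = 54.8331, which rounds to 54.83.

54.83


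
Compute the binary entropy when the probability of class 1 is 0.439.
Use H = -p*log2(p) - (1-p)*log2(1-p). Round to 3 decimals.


H = -0.439*log2(0.439) - 0.561*log2(0.561) = 0.989.

0.989


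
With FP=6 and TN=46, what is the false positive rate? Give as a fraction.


FPR = FP / (FP + TN) = 6 / 52 = 3/26.

3/26


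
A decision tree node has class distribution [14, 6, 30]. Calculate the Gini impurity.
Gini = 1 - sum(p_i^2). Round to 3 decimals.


Total = 50. Proportions: 14/50, 6/50, 30/50. sum(p_i^2) = 0.4528. Gini = 1 - 0.4528 = 0.5472, which rounds to 0.547.

0.547


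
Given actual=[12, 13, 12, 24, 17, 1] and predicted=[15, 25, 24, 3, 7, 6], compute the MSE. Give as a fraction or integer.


MSE = (1/6) * ((12-15)^2=9 + (13-25)^2=144 + (12-24)^2=144 + (24-3)^2=441 + (17-7)^2=100 + (1-6)^2=25). Sum = 863. MSE = 863/6.

863/6


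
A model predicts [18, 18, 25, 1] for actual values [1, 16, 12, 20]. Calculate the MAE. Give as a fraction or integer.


MAE = (1/4) * (|1-18|=17 + |16-18|=2 + |12-25|=13 + |20-1|=19). Sum = 51. MAE = 51/4.

51/4


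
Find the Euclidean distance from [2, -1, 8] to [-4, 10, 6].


d = sqrt(sum of squared differences). (2--4)^2=36, (-1-10)^2=121, (8-6)^2=4. Sum = 161.

sqrt(161)


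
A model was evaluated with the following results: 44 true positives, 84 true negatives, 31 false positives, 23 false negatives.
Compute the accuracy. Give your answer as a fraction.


Accuracy = (TP + TN) / (TP + TN + FP + FN) = (44 + 84) / 182 = 64/91.

64/91


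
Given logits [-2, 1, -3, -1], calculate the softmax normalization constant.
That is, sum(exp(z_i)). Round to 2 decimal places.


Denom = e^-2=0.1353 + e^1=2.7183 + e^-3=0.0498 + e^-1=0.3679. Sum = 3.2713, which rounds to 3.27.

3.27


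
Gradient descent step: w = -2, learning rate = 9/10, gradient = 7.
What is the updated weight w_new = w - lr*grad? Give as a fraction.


w_new = -2 - 9/10 * 7 = -2 - 63/10 = -83/10.

-83/10


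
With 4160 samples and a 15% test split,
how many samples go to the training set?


Test set = 4160 * 15% = 624. Training set = 4160 - 624 = 3536.

3536


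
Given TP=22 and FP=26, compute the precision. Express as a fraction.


Precision = TP / (TP + FP) = 22 / 48 = 11/24.

11/24


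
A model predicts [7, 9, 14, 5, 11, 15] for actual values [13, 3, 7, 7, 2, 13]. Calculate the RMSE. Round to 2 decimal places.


MSE = 35.0000. RMSE = sqrt(35.0000) = 5.92.

5.92


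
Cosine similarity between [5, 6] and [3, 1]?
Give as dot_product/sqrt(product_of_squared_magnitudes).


dot = 21. |a|^2 = 61, |b|^2 = 10. cos = 21/sqrt(610).

21/sqrt(610)


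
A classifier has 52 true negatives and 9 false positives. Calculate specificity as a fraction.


Specificity = TN / (TN + FP) = 52 / 61 = 52/61.

52/61


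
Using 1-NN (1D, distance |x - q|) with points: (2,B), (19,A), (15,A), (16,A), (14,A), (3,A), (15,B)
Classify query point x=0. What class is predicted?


Distances: |2-0|=2, |19-0|=19, |15-0|=15, |16-0|=16, |14-0|=14, |3-0|=3, |15-0|=15. 1 nearest: (2,B). Counts: {'B': 1}. Majority class: B.

B


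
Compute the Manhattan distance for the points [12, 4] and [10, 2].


d = sum of absolute differences: |12-10|=2 + |4-2|=2 = 4.

4


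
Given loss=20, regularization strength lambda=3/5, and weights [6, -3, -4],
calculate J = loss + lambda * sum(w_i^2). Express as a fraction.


L2 sq norm = sum(w^2) = 61. J = 20 + 3/5 * 61 = 283/5.

283/5


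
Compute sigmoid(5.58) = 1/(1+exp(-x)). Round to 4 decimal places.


sigma(5.58) = 1/(1+e^(-5.58)) = 1/(1+0.003773) = 1/1.003773 = 0.9962.

0.9962


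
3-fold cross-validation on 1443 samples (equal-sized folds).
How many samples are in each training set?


Each validation fold has 1443/3 = 481 samples. Training set = 1443 - 481 = 962.

962


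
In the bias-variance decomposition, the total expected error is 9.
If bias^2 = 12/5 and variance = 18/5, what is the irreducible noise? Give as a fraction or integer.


Total error = bias^2 + variance + irreducible noise. So irreducible noise = 9 - 12/5 - 18/5 = 3.

3


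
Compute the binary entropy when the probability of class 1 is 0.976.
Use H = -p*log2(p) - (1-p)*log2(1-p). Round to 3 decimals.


H = -0.976*log2(0.976) - 0.024*log2(0.024) = 0.163.

0.163


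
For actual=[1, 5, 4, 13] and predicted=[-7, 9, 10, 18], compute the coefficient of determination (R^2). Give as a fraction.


Mean(y) = 23/4. SS_res = 141. SS_tot = 315/4. R^2 = 1 - 141/(315/4) = -83/105.

-83/105


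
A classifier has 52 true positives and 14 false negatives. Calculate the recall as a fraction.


Recall = TP / (TP + FN) = 52 / 66 = 26/33.

26/33


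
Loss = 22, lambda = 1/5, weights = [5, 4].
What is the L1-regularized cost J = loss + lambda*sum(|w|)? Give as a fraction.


L1 norm = sum(|w|) = 9. J = 22 + 1/5 * 9 = 119/5.

119/5


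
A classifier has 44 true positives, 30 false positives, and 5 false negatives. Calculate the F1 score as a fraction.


Precision = 44/74 = 22/37. Recall = 44/49 = 44/49. F1 = 2*P*R/(P+R) = 88/123.

88/123


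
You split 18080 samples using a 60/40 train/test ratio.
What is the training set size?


Test set = 18080 * 40% = 7232. Training set = 18080 - 7232 = 10848.

10848


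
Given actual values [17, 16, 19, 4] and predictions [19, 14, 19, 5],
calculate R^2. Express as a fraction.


Mean(y) = 14. SS_res = 9. SS_tot = 138. R^2 = 1 - 9/(138) = 43/46.

43/46


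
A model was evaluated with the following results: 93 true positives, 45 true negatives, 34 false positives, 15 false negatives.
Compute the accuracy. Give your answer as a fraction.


Accuracy = (TP + TN) / (TP + TN + FP + FN) = (93 + 45) / 187 = 138/187.

138/187


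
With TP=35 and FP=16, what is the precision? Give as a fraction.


Precision = TP / (TP + FP) = 35 / 51 = 35/51.

35/51


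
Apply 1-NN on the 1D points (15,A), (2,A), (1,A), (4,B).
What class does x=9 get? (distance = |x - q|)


Distances: |15-9|=6, |2-9|=7, |1-9|=8, |4-9|=5. 1 nearest: (4,B). Counts: {'B': 1}. Majority class: B.

B


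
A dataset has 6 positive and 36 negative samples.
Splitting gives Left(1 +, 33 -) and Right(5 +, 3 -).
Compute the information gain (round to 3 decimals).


H(parent) = 0.5917. H(left) = 0.1914, H(right) = 0.9544. Weighted = (34/42)*0.1914 + (8/42)*0.9544 = 0.3367. IG = 0.5917 - 0.3367 = 0.2550, which rounds to 0.255.

0.255


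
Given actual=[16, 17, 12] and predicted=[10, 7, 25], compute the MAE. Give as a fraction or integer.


MAE = (1/3) * (|16-10|=6 + |17-7|=10 + |12-25|=13). Sum = 29. MAE = 29/3.

29/3


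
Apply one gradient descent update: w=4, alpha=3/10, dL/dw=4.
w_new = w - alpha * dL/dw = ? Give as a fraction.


w_new = 4 - 3/10 * 4 = 4 - 6/5 = 14/5.

14/5


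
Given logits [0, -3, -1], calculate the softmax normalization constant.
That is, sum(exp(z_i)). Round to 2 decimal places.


Denom = e^0=1.0000 + e^-3=0.0498 + e^-1=0.3679. Sum = 1.4177, which rounds to 1.42.

1.42


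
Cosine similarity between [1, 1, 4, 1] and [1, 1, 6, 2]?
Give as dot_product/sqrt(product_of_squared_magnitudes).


dot = 28. |a|^2 = 19, |b|^2 = 42. cos = 28/sqrt(798).

28/sqrt(798)


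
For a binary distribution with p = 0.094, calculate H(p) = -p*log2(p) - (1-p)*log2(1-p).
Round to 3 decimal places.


H = -0.094*log2(0.094) - 0.906*log2(0.906) = 0.450.

0.450


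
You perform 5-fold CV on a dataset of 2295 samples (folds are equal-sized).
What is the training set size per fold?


Each validation fold has 2295/5 = 459 samples. Training set = 2295 - 459 = 1836.

1836


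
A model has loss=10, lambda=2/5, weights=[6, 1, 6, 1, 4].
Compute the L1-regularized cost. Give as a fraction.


L1 norm = sum(|w|) = 18. J = 10 + 2/5 * 18 = 86/5.

86/5


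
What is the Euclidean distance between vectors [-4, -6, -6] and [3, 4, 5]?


d = sqrt(sum of squared differences). (-4-3)^2=49, (-6-4)^2=100, (-6-5)^2=121. Sum = 270.

sqrt(270)


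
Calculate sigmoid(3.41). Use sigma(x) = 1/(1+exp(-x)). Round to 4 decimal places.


sigma(3.41) = 1/(1+e^(-3.41)) = 1/(1+0.033041) = 1/1.033041 = 0.9680.

0.9680


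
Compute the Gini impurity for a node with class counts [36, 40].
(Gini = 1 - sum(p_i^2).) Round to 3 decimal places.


Total = 76. Proportions: 36/76, 40/76. sum(p_i^2) = 0.5014. Gini = 1 - 0.5014 = 0.4986, which rounds to 0.499.

0.499


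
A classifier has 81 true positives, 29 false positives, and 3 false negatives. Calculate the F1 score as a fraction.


Precision = 81/110 = 81/110. Recall = 81/84 = 27/28. F1 = 2*P*R/(P+R) = 81/97.

81/97


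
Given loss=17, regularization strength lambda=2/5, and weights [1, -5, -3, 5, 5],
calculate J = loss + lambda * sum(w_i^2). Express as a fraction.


L2 sq norm = sum(w^2) = 85. J = 17 + 2/5 * 85 = 51.

51


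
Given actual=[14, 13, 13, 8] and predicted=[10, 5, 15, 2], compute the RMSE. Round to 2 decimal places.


MSE = 30.0000. RMSE = sqrt(30.0000) = 5.48.

5.48


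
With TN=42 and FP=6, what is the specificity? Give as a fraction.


Specificity = TN / (TN + FP) = 42 / 48 = 7/8.

7/8


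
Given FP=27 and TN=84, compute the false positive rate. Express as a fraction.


FPR = FP / (FP + TN) = 27 / 111 = 9/37.

9/37


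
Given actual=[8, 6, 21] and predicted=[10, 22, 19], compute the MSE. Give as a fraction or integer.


MSE = (1/3) * ((8-10)^2=4 + (6-22)^2=256 + (21-19)^2=4). Sum = 264. MSE = 88.

88


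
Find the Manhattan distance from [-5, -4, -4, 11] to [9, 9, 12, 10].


d = sum of absolute differences: |-5-9|=14 + |-4-9|=13 + |-4-12|=16 + |11-10|=1 = 44.

44


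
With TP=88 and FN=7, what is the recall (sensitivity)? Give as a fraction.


Recall = TP / (TP + FN) = 88 / 95 = 88/95.

88/95


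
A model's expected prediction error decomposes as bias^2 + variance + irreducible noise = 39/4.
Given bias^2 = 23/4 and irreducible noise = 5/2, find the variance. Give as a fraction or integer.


Total error = bias^2 + variance + irreducible noise. So variance = 39/4 - 23/4 - 5/2 = 3/2.

3/2


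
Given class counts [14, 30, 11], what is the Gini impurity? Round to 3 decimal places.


Total = 55. Proportions: 14/55, 30/55, 11/55. sum(p_i^2) = 0.4023. Gini = 1 - 0.4023 = 0.5977, which rounds to 0.598.

0.598


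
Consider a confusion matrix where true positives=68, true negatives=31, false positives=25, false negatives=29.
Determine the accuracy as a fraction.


Accuracy = (TP + TN) / (TP + TN + FP + FN) = (68 + 31) / 153 = 11/17.

11/17


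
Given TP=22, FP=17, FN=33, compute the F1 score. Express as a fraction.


Precision = 22/39 = 22/39. Recall = 22/55 = 2/5. F1 = 2*P*R/(P+R) = 22/47.

22/47


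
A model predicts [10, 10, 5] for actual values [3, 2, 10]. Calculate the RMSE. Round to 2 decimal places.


MSE = 46.0000. RMSE = sqrt(46.0000) = 6.78.

6.78


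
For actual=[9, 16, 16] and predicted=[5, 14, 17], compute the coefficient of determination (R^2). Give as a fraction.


Mean(y) = 41/3. SS_res = 21. SS_tot = 98/3. R^2 = 1 - 21/(98/3) = 5/14.

5/14


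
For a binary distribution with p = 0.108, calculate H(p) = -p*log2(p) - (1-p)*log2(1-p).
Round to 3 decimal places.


H = -0.108*log2(0.108) - 0.892*log2(0.892) = 0.494.

0.494


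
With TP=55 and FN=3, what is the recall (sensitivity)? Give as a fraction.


Recall = TP / (TP + FN) = 55 / 58 = 55/58.

55/58


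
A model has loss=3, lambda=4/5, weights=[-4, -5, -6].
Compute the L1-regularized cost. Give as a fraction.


L1 norm = sum(|w|) = 15. J = 3 + 4/5 * 15 = 15.

15


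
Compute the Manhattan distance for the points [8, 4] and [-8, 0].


d = sum of absolute differences: |8--8|=16 + |4-0|=4 = 20.

20


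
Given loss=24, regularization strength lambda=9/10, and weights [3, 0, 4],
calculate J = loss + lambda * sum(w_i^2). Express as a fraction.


L2 sq norm = sum(w^2) = 25. J = 24 + 9/10 * 25 = 93/2.

93/2


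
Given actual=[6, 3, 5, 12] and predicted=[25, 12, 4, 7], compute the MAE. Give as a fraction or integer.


MAE = (1/4) * (|6-25|=19 + |3-12|=9 + |5-4|=1 + |12-7|=5). Sum = 34. MAE = 17/2.

17/2


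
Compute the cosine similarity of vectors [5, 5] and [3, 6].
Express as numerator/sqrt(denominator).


dot = 45. |a|^2 = 50, |b|^2 = 45. cos = 45/sqrt(2250).

45/sqrt(2250)


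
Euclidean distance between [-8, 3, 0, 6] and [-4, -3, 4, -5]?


d = sqrt(sum of squared differences). (-8--4)^2=16, (3--3)^2=36, (0-4)^2=16, (6--5)^2=121. Sum = 189.

sqrt(189)


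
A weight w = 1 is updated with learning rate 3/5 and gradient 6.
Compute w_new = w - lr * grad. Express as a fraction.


w_new = 1 - 3/5 * 6 = 1 - 18/5 = -13/5.

-13/5


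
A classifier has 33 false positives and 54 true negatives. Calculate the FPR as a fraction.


FPR = FP / (FP + TN) = 33 / 87 = 11/29.

11/29


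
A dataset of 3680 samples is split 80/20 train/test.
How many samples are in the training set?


Test set = 3680 * 20% = 736. Training set = 3680 - 736 = 2944.

2944


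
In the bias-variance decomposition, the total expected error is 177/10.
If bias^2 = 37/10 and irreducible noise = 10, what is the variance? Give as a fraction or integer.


Total error = bias^2 + variance + irreducible noise. So variance = 177/10 - 37/10 - 10 = 4.

4


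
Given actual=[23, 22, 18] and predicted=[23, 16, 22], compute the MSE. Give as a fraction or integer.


MSE = (1/3) * ((23-23)^2=0 + (22-16)^2=36 + (18-22)^2=16). Sum = 52. MSE = 52/3.

52/3


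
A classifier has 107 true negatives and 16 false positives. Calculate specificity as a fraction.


Specificity = TN / (TN + FP) = 107 / 123 = 107/123.

107/123


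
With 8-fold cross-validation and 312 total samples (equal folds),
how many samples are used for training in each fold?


Each validation fold has 312/8 = 39 samples. Training set = 312 - 39 = 273.

273


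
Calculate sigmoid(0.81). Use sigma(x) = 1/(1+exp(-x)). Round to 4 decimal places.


sigma(0.81) = 1/(1+e^(-0.81)) = 1/(1+0.444858) = 1/1.444858 = 0.6921.

0.6921


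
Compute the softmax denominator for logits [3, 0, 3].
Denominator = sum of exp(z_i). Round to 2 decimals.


Denom = e^3=20.0855 + e^0=1.0000 + e^3=20.0855. Sum = 41.1710, which rounds to 41.17.

41.17


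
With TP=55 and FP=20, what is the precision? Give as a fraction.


Precision = TP / (TP + FP) = 55 / 75 = 11/15.

11/15


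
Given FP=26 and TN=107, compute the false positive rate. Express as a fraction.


FPR = FP / (FP + TN) = 26 / 133 = 26/133.

26/133


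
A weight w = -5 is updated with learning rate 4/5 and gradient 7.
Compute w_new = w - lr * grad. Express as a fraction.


w_new = -5 - 4/5 * 7 = -5 - 28/5 = -53/5.

-53/5


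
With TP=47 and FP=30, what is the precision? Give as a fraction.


Precision = TP / (TP + FP) = 47 / 77 = 47/77.

47/77


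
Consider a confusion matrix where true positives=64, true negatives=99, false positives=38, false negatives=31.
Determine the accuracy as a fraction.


Accuracy = (TP + TN) / (TP + TN + FP + FN) = (64 + 99) / 232 = 163/232.

163/232


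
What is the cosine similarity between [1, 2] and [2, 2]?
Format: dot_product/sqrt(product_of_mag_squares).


dot = 6. |a|^2 = 5, |b|^2 = 8. cos = 6/sqrt(40).

6/sqrt(40)


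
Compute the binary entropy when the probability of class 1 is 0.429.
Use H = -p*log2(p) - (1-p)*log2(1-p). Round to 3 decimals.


H = -0.429*log2(0.429) - 0.571*log2(0.571) = 0.985.

0.985


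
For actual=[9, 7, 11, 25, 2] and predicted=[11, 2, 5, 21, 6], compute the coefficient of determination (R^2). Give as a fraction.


Mean(y) = 54/5. SS_res = 97. SS_tot = 1484/5. R^2 = 1 - 97/(1484/5) = 999/1484.

999/1484


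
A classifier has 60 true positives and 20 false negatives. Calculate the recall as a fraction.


Recall = TP / (TP + FN) = 60 / 80 = 3/4.

3/4


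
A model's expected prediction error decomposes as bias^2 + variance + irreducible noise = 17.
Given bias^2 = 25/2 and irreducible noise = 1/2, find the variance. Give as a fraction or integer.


Total error = bias^2 + variance + irreducible noise. So variance = 17 - 25/2 - 1/2 = 4.

4


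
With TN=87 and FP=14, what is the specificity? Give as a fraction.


Specificity = TN / (TN + FP) = 87 / 101 = 87/101.

87/101


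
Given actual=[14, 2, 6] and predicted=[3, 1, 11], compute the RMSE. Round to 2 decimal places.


MSE = 49.0000. RMSE = sqrt(49.0000) = 7.00.

7.00


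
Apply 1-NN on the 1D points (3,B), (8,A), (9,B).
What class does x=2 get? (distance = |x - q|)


Distances: |3-2|=1, |8-2|=6, |9-2|=7. 1 nearest: (3,B). Counts: {'B': 1}. Majority class: B.

B


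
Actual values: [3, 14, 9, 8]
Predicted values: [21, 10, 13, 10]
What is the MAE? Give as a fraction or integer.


MAE = (1/4) * (|3-21|=18 + |14-10|=4 + |9-13|=4 + |8-10|=2). Sum = 28. MAE = 7.

7


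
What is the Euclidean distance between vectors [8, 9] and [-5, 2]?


d = sqrt(sum of squared differences). (8--5)^2=169, (9-2)^2=49. Sum = 218.

sqrt(218)


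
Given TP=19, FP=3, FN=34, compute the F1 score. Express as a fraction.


Precision = 19/22 = 19/22. Recall = 19/53 = 19/53. F1 = 2*P*R/(P+R) = 38/75.

38/75


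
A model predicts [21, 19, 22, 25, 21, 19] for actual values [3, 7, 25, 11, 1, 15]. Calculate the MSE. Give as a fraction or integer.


MSE = (1/6) * ((3-21)^2=324 + (7-19)^2=144 + (25-22)^2=9 + (11-25)^2=196 + (1-21)^2=400 + (15-19)^2=16). Sum = 1089. MSE = 363/2.

363/2


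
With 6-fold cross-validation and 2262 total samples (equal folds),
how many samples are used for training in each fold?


Each validation fold has 2262/6 = 377 samples. Training set = 2262 - 377 = 1885.

1885


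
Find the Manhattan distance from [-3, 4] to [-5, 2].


d = sum of absolute differences: |-3--5|=2 + |4-2|=2 = 4.

4


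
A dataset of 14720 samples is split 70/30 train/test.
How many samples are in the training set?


Test set = 14720 * 30% = 4416. Training set = 14720 - 4416 = 10304.

10304


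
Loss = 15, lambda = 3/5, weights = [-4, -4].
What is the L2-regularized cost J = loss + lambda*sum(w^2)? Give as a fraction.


L2 sq norm = sum(w^2) = 32. J = 15 + 3/5 * 32 = 171/5.

171/5


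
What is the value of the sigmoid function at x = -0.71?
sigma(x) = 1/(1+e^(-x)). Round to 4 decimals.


sigma(-0.71) = 1/(1+e^(0.71)) = 1/(1+2.033991) = 1/3.033991 = 0.3296.

0.3296


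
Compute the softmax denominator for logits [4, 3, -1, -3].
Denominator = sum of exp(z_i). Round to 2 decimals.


Denom = e^4=54.5982 + e^3=20.0855 + e^-1=0.3679 + e^-3=0.0498. Sum = 75.1014, which rounds to 75.10.

75.10


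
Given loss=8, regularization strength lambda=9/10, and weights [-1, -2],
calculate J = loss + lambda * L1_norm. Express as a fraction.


L1 norm = sum(|w|) = 3. J = 8 + 9/10 * 3 = 107/10.

107/10


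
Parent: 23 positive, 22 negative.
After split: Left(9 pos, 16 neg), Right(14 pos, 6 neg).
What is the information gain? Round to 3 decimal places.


H(parent) = 0.9996. H(left) = 0.9427, H(right) = 0.8813. Weighted = (25/45)*0.9427 + (20/45)*0.8813 = 0.9154. IG = 0.9996 - 0.9154 = 0.0842, which rounds to 0.084.

0.084


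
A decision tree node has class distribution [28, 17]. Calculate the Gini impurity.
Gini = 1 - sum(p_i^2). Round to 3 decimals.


Total = 45. Proportions: 28/45, 17/45. sum(p_i^2) = 0.5299. Gini = 1 - 0.5299 = 0.4701, which rounds to 0.470.

0.470


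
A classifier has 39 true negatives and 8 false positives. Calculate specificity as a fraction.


Specificity = TN / (TN + FP) = 39 / 47 = 39/47.

39/47


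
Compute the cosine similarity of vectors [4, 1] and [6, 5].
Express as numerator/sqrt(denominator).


dot = 29. |a|^2 = 17, |b|^2 = 61. cos = 29/sqrt(1037).

29/sqrt(1037)


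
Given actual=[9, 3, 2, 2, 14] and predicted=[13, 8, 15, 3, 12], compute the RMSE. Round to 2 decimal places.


MSE = 43.0000. RMSE = sqrt(43.0000) = 6.56.

6.56


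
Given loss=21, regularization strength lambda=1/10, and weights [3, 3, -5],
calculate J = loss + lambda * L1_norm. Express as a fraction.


L1 norm = sum(|w|) = 11. J = 21 + 1/10 * 11 = 221/10.

221/10


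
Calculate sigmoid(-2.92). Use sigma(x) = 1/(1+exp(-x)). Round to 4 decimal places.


sigma(-2.92) = 1/(1+e^(2.92)) = 1/(1+18.541287) = 1/19.541287 = 0.0512.

0.0512


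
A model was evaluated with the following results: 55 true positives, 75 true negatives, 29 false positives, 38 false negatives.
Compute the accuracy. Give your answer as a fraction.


Accuracy = (TP + TN) / (TP + TN + FP + FN) = (55 + 75) / 197 = 130/197.

130/197


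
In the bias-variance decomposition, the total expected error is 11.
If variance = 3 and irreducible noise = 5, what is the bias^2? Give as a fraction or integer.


Total error = bias^2 + variance + irreducible noise. So bias^2 = 11 - 3 - 5 = 3.

3
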